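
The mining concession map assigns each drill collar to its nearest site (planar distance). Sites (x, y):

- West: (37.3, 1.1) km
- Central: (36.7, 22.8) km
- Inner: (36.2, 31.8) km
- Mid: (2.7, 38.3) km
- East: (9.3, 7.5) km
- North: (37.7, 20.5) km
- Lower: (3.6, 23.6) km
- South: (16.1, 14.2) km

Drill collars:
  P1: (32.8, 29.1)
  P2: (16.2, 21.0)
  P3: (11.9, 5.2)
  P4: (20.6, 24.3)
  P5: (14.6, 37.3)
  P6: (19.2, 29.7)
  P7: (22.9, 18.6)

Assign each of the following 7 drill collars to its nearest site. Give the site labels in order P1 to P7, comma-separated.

Inner, South, East, South, Mid, South, South

P1 → Inner (d²=18.85)
P2 → South (d²=46.25)
P3 → East (d²=12.05)
P4 → South (d²=122.26)
P5 → Mid (d²=142.61)
P6 → South (d²=249.86)
P7 → South (d²=65.60)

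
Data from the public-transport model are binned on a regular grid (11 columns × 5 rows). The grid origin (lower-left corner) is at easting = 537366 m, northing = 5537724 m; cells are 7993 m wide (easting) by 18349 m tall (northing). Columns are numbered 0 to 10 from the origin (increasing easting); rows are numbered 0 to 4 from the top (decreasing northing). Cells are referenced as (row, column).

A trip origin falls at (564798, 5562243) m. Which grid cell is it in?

(3, 3)

Column index: ⌊(564798 − 537366) / 7993⌋ = ⌊3.432⌋ = 3
Row offset from origin: ⌊(5562243 − 5537724) / 18349⌋ = ⌊1.336⌋ = 1 → row 3 (counted from top)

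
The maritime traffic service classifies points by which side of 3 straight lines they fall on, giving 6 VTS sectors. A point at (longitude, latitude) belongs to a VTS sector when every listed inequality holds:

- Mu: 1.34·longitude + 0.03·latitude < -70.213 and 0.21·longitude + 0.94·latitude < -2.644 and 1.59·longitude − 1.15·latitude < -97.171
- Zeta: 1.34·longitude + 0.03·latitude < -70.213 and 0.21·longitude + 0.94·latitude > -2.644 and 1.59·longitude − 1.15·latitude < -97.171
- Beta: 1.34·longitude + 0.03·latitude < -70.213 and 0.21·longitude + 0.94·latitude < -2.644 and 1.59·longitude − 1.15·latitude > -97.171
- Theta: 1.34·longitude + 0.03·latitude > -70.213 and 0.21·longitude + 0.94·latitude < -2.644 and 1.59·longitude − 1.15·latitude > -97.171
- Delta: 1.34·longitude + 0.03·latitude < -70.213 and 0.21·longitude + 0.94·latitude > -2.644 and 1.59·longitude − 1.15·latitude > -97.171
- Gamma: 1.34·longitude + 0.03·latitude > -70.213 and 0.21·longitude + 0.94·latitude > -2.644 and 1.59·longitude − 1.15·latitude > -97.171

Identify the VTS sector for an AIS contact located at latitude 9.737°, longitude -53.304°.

1.34·-53.304 + 0.03·9.737 = -71.135, which is < -70.213
0.21·-53.304 + 0.94·9.737 = -2.041, which is > -2.644
1.59·-53.304 − 1.15·9.737 = -95.951, which is > -97.171
This sign pattern matches Delta.

Delta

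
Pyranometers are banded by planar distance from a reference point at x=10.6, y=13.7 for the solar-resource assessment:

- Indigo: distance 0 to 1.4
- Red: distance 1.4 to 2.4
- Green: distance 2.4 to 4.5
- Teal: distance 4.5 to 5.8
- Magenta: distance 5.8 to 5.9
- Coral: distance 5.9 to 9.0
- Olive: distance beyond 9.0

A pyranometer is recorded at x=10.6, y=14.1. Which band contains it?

Distance = √((10.6−10.6)² + (14.1−13.7)²) = √(0.000 + 0.160) = 0.400.
0 ≤ 0.400 < 1.4 → Indigo.

Indigo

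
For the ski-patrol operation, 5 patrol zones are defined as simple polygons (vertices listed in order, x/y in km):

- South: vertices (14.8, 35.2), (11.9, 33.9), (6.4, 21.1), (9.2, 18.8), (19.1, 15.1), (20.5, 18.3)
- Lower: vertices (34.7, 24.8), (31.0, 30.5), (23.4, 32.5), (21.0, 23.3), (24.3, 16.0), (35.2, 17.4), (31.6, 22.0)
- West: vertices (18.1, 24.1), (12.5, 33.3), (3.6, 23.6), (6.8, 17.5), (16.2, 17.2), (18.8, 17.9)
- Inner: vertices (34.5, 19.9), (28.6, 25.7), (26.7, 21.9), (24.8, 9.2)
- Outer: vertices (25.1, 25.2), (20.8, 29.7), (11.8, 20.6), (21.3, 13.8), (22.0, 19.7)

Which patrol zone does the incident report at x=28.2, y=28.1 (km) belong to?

Cast a ray rightward from (28.2, 28.1). For each polygon, the edges (by vertex number in listed order) whose endpoints lie on opposite sides of y = 28.1, where each meets that height, and whether that is right or left of the point:
South: 2–3 at x≈9.41 (left), 6–1 at x≈17.19 (left) → 0 crossings.
Lower: 1–2 at x≈32.56 (right), 3–4 at x≈22.25 (left) → 1 crossing.
West: 1–2 at x≈15.67 (left), 2–3 at x≈7.73 (left) → 0 crossings.
Inner: no edge straddles that height → 0 crossings.
Outer: 1–2 at x≈22.33 (left), 2–3 at x≈19.22 (left) → 0 crossings.
Only Lower has an odd count, so the point is inside Lower.

Lower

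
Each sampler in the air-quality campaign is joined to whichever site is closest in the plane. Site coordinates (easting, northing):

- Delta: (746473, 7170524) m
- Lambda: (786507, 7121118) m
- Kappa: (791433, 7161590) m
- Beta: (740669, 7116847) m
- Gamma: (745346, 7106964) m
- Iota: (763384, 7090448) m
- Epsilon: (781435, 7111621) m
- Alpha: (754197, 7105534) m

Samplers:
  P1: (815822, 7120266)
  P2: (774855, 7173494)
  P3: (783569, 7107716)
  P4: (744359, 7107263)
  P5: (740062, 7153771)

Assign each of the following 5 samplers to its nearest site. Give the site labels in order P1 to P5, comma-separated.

P1 → Lambda (d²=860095129.00)
P2 → Kappa (d²=416535300.00)
P3 → Epsilon (d²=19802981.00)
P4 → Gamma (d²=1063570.00)
P5 → Delta (d²=321763930.00)

Lambda, Kappa, Epsilon, Gamma, Delta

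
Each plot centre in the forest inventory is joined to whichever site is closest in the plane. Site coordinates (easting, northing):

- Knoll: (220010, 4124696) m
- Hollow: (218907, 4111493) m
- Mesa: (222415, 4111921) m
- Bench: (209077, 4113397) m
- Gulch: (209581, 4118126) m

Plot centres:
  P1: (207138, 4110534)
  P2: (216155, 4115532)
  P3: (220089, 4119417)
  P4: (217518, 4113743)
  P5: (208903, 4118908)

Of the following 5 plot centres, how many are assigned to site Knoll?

1

P1 → Bench
P2 → Hollow
P3 → Knoll
P4 → Hollow
P5 → Gulch
1 of the 5 goes to Knoll.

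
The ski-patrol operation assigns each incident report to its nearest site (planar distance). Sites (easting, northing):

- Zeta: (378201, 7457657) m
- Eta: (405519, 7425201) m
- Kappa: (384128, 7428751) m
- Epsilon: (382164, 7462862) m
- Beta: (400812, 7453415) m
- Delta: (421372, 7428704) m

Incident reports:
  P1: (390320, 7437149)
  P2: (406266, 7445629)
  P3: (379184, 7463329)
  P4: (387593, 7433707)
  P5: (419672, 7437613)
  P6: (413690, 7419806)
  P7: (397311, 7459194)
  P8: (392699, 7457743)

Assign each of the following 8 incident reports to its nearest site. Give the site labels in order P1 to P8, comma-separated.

Kappa, Beta, Epsilon, Kappa, Delta, Eta, Beta, Beta

P1 → Kappa (d²=108867268.00)
P2 → Beta (d²=90367912.00)
P3 → Epsilon (d²=9098489.00)
P4 → Kappa (d²=36568161.00)
P5 → Delta (d²=82260281.00)
P6 → Eta (d²=95871266.00)
P7 → Beta (d²=45653842.00)
P8 → Beta (d²=84552353.00)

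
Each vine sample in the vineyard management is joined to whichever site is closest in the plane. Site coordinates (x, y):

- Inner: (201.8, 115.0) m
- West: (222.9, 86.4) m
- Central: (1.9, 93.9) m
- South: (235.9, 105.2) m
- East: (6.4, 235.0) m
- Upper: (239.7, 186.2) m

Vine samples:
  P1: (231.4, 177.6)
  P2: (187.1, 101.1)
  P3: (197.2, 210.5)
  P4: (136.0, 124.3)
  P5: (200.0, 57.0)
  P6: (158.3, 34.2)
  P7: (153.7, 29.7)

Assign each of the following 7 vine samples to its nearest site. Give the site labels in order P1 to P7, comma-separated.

P1 → Upper (d²=142.85)
P2 → Inner (d²=409.30)
P3 → Upper (d²=2396.74)
P4 → Inner (d²=4416.13)
P5 → West (d²=1388.77)
P6 → West (d²=6898.00)
P7 → West (d²=8003.53)

Upper, Inner, Upper, Inner, West, West, West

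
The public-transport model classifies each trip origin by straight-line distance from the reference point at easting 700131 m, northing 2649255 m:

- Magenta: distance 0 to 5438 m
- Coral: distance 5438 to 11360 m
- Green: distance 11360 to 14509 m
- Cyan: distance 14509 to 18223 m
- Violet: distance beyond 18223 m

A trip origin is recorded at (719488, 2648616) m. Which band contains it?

Violet

Distance = √((719488−700131)² + (2648616−2649255)²) = √(374693449.000 + 408321.000) = 19367.544 m.
18223 ≤ 19367.544 < ∞ → Violet.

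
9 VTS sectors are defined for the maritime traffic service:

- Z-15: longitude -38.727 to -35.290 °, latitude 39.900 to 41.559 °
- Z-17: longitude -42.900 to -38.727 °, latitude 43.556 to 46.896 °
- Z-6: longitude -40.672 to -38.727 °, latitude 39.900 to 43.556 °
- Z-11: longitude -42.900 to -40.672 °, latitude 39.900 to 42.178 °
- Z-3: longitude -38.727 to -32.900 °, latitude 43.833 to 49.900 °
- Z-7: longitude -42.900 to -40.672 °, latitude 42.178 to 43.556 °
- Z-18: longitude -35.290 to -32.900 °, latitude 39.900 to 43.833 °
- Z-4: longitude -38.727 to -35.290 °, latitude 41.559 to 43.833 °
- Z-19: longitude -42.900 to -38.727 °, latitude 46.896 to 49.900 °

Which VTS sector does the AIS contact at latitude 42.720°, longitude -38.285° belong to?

The point has longitude = -38.285 and latitude = 42.720.
Only Z-4 satisfies -38.727 ≤ longitude ≤ -35.290 and 41.559 ≤ latitude ≤ 43.833.

Z-4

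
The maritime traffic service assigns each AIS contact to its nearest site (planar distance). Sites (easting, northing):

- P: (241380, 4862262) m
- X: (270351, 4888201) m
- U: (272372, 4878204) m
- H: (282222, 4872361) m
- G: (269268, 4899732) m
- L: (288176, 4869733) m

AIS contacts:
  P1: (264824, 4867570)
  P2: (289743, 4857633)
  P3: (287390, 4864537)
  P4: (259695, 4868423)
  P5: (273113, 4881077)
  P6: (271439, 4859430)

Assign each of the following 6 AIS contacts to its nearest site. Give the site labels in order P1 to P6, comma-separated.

P1 → U (d²=170054260.00)
P2 → L (d²=148865489.00)
P3 → L (d²=27616212.00)
P4 → U (d²=256374290.00)
P5 → U (d²=8803210.00)
P6 → H (d²=283483850.00)

U, L, L, U, U, H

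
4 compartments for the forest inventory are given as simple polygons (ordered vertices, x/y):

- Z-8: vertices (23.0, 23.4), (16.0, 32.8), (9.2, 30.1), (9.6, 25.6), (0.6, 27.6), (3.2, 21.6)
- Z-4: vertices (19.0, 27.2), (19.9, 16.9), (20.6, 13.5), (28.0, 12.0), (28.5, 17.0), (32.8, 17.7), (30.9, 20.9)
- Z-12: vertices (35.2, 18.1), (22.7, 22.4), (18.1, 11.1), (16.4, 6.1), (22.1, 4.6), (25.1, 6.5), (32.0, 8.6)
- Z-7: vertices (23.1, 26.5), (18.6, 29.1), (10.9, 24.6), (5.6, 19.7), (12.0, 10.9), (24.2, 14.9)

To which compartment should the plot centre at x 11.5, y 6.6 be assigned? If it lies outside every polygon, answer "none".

none

Cast a ray rightward from (11.5, 6.6). For each polygon, the edges (by vertex number in listed order) whose endpoints lie on opposite sides of y = 6.6, where each meets that height, and whether that is right or left of the point:
Z-8: no edge straddles that height → 0 crossings.
Z-4: no edge straddles that height → 0 crossings.
Z-12: 3–4 at x≈16.57 (right), 6–7 at x≈25.43 (right) → 2 crossings.
Z-7: no edge straddles that height → 0 crossings.
All counts are even, so the point lies outside every listed polygon.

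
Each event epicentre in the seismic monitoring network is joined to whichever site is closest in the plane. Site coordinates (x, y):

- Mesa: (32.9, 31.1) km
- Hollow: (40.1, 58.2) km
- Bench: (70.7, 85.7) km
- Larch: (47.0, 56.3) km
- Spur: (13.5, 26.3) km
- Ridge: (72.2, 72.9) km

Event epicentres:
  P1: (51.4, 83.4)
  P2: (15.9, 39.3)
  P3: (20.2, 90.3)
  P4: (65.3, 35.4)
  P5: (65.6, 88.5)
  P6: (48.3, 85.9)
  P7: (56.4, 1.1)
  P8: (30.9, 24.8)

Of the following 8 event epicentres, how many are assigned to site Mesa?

2

P1 → Bench
P2 → Spur
P3 → Hollow
P4 → Larch
P5 → Bench
P6 → Bench
P7 → Mesa
P8 → Mesa
2 of the 8 go to Mesa.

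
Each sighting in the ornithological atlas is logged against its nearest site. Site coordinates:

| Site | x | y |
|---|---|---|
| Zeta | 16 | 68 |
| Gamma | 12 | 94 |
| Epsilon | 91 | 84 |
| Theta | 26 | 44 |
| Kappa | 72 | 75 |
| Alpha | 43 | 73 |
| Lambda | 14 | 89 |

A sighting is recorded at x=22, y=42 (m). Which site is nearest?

Theta

Squared distances to each site:
Zeta: 712.000; Gamma: 2804.000; Epsilon: 6525.000; Theta: 20.000; Kappa: 3589.000; Alpha: 1402.000; Lambda: 2273.000.
Minimum at Theta.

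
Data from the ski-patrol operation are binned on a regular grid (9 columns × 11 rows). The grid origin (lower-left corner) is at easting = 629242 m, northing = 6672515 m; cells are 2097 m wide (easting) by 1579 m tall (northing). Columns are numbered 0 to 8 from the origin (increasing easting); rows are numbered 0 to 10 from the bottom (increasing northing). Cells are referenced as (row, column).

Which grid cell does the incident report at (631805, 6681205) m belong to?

(5, 1)

Column index: ⌊(631805 − 629242) / 2097⌋ = ⌊1.222⌋ = 1
Row offset from origin: ⌊(6681205 − 6672515) / 1579⌋ = ⌊5.503⌋ = 5 → row 5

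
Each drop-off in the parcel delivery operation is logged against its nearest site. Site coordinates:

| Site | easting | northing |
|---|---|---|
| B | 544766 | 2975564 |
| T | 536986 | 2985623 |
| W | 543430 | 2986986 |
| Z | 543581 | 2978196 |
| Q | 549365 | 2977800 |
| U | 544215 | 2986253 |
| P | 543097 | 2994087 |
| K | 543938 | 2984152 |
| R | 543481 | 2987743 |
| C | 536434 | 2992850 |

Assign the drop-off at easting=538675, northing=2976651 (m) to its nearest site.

Z

Squared distances to each site:
B: 38281850.000; T: 83349505.000; W: 129422250.000; Z: 26455861.000; Q: 115596301.000; U: 122890004.000; P: 323568180.000; K: 83964170.000; R: 146130100.000; C: 267429682.000.
Minimum at Z.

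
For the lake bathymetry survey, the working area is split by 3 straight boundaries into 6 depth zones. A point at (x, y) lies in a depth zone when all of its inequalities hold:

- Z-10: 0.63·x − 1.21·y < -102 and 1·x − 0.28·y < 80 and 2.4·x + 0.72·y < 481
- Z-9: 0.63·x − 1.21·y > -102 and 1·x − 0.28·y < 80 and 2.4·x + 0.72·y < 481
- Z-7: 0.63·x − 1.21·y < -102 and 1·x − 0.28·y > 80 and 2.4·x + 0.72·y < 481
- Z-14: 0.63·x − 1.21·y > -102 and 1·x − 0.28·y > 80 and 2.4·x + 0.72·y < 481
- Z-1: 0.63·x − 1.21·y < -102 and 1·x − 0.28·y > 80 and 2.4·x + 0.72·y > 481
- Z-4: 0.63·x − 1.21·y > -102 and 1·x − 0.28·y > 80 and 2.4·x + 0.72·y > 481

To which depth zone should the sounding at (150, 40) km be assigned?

Z-14

0.63·150 − 1.21·40 = 46.100, which is > -102
1·150 − 0.28·40 = 138.800, which is > 80
2.4·150 + 0.72·40 = 388.800, which is < 481
This sign pattern matches Z-14.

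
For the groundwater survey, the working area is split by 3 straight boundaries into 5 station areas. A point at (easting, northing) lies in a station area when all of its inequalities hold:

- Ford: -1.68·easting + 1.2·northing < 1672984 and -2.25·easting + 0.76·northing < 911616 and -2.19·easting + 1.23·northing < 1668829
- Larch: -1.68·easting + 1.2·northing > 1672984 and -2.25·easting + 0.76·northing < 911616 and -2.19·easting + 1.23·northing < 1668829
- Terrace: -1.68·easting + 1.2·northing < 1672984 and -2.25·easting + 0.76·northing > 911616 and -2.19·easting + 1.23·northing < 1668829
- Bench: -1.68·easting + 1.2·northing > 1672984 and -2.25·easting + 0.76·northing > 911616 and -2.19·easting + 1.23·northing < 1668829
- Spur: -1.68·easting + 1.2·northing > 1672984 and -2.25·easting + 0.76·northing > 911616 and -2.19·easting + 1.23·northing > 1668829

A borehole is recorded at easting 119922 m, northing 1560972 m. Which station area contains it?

Terrace

-1.68·119922 + 1.2·1560972 = 1671697.440, which is < 1672984
-2.25·119922 + 0.76·1560972 = 916514.220, which is > 911616
-2.19·119922 + 1.23·1560972 = 1657366.380, which is < 1668829
This sign pattern matches Terrace.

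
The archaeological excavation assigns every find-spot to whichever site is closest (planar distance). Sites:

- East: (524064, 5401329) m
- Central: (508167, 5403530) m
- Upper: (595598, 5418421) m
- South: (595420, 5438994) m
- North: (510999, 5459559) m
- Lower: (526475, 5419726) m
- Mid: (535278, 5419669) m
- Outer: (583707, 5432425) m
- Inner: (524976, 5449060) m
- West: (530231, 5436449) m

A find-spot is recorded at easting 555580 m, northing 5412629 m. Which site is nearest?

Squared distances to each site:
East: 1120948256.000; Central: 2330784370.000; Upper: 1634987588.000; South: 2282338825.000; North: 4189890461.000; Lower: 897468434.000; Mid: 461732804.000; Outer: 1183009745.000; Inner: 2263822577.000; West: 1209964201.000.
Minimum at Mid.

Mid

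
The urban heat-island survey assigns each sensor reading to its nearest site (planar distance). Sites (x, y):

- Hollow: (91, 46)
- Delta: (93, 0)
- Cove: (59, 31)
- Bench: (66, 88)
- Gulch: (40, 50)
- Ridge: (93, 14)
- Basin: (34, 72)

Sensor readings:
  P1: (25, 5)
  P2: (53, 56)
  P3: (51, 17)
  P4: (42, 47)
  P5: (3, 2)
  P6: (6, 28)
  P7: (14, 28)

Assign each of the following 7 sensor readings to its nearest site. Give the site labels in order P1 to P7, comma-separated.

Cove, Gulch, Cove, Gulch, Gulch, Gulch, Gulch

P1 → Cove (d²=1832.00)
P2 → Gulch (d²=205.00)
P3 → Cove (d²=260.00)
P4 → Gulch (d²=13.00)
P5 → Gulch (d²=3673.00)
P6 → Gulch (d²=1640.00)
P7 → Gulch (d²=1160.00)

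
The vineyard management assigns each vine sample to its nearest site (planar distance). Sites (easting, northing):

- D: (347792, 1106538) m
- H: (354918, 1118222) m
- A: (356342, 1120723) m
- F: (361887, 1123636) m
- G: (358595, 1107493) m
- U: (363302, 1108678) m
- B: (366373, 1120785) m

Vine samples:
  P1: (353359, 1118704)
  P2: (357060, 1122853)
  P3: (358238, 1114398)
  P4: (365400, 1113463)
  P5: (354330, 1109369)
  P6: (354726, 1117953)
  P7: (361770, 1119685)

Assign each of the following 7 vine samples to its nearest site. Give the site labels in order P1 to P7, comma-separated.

H, A, H, U, G, H, F

P1 → H (d²=2662805.00)
P2 → A (d²=5052424.00)
P3 → H (d²=25645376.00)
P4 → U (d²=27297829.00)
P5 → G (d²=21709601.00)
P6 → H (d²=109225.00)
P7 → F (d²=15624090.00)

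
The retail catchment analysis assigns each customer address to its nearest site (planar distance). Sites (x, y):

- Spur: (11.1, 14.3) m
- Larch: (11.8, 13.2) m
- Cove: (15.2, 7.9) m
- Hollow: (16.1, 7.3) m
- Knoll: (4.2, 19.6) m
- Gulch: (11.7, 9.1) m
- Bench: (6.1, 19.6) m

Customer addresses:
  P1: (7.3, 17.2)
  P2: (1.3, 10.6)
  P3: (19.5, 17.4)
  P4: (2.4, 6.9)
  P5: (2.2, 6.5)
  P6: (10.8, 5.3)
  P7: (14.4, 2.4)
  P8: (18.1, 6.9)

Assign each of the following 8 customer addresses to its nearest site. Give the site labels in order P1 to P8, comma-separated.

Bench, Knoll, Larch, Gulch, Gulch, Gulch, Hollow, Hollow

P1 → Bench (d²=7.20)
P2 → Knoll (d²=89.41)
P3 → Larch (d²=76.93)
P4 → Gulch (d²=91.33)
P5 → Gulch (d²=97.01)
P6 → Gulch (d²=15.25)
P7 → Hollow (d²=26.90)
P8 → Hollow (d²=4.16)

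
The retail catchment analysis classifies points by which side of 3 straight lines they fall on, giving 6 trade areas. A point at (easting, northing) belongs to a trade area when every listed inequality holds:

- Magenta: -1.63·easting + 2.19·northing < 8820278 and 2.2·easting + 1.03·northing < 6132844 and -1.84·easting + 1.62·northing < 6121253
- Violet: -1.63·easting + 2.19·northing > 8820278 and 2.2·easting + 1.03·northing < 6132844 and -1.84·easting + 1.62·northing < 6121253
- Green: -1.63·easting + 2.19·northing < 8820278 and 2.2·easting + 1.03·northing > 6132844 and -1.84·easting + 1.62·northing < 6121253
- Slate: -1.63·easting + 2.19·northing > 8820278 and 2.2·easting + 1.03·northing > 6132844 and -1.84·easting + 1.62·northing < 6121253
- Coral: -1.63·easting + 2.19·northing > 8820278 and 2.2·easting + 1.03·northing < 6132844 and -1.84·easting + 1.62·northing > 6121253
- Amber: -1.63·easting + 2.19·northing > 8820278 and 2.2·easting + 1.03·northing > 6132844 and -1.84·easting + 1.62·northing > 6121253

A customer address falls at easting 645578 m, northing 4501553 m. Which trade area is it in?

Magenta

-1.63·645578 + 2.19·4501553 = 8806108.930, which is < 8820278
2.2·645578 + 1.03·4501553 = 6056871.190, which is < 6132844
-1.84·645578 + 1.62·4501553 = 6104652.340, which is < 6121253
This sign pattern matches Magenta.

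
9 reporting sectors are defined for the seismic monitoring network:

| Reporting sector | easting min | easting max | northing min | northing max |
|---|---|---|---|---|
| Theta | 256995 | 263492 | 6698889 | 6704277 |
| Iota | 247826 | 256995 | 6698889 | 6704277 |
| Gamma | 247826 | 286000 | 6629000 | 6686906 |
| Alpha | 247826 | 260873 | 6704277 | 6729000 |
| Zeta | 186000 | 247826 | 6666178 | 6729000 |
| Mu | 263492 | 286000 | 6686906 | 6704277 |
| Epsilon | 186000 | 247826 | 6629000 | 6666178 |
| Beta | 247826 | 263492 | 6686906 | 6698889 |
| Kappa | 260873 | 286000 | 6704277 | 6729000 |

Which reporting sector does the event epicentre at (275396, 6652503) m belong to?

The point has easting = 275396 and northing = 6652503.
Only Gamma satisfies 247826 ≤ easting ≤ 286000 and 6629000 ≤ northing ≤ 6686906.

Gamma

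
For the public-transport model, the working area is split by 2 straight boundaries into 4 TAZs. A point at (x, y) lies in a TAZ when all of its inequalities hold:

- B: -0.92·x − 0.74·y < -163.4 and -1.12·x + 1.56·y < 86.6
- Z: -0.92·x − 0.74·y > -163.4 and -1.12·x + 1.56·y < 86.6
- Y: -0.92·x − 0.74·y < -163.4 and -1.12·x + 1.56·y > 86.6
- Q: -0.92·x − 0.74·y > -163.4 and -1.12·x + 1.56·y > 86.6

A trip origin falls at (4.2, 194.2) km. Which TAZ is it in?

-0.92·4.2 − 0.74·194.2 = -147.572, which is > -163.4
-1.12·4.2 + 1.56·194.2 = 298.248, which is > 86.6
This sign pattern matches Q.

Q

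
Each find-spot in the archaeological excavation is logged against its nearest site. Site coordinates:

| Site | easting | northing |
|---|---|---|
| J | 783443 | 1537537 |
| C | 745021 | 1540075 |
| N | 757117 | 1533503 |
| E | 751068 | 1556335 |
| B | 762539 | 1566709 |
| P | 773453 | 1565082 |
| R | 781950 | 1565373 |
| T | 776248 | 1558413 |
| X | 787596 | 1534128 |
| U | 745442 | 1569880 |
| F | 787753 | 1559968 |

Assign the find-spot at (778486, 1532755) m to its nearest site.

Squared distances to each site:
J: 47439373.000; C: 1173488625.000; N: 457193665.000; E: 1307763124.000; B: 1407180925.000; P: 1070366018.000; R: 1075933220.000; T: 663341608.000; X: 84877229.000; U: 2470171561.000; F: 826424658.000.
Minimum at J.

J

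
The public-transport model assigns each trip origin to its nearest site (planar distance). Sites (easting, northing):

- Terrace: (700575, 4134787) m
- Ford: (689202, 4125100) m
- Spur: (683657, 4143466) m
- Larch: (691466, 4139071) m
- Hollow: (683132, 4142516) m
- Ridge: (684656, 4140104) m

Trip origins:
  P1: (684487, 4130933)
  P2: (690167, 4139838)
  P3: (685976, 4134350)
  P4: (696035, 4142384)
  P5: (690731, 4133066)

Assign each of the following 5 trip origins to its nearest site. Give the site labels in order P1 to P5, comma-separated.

P1 → Ford (d²=56255114.00)
P2 → Larch (d²=2275690.00)
P3 → Ridge (d²=34850916.00)
P4 → Larch (d²=31851730.00)
P5 → Larch (d²=36600250.00)

Ford, Larch, Ridge, Larch, Larch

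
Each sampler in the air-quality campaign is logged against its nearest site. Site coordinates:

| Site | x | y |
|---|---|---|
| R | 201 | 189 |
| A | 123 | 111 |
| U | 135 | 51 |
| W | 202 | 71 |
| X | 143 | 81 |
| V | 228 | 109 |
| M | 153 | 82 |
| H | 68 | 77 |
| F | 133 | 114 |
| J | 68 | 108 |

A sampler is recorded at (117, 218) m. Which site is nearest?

R

Squared distances to each site:
R: 7897.000; A: 11485.000; U: 28213.000; W: 28834.000; X: 19445.000; V: 24202.000; M: 19792.000; H: 22282.000; F: 11072.000; J: 14501.000.
Minimum at R.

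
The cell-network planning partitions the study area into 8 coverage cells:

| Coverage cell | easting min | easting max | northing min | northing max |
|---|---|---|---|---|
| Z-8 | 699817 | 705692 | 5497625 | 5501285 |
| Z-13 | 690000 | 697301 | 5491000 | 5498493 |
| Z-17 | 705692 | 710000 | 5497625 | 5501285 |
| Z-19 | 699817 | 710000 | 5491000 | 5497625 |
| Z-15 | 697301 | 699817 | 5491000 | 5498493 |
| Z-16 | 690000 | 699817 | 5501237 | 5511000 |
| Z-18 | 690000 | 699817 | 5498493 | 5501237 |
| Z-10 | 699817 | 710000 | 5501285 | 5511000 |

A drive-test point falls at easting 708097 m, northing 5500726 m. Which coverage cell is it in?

Z-17

The point has easting = 708097 and northing = 5500726.
Only Z-17 satisfies 705692 ≤ easting ≤ 710000 and 5497625 ≤ northing ≤ 5501285.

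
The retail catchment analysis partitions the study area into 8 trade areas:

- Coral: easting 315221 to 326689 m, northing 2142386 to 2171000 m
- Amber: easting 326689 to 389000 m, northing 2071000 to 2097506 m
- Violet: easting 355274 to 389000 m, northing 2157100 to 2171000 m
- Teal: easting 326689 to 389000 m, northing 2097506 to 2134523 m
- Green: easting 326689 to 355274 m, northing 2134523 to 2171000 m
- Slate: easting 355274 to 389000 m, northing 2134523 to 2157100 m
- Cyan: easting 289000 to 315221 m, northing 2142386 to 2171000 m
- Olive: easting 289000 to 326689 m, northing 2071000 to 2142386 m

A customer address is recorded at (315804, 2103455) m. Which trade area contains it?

The point has easting = 315804 and northing = 2103455.
Only Olive satisfies 289000 ≤ easting ≤ 326689 and 2071000 ≤ northing ≤ 2142386.

Olive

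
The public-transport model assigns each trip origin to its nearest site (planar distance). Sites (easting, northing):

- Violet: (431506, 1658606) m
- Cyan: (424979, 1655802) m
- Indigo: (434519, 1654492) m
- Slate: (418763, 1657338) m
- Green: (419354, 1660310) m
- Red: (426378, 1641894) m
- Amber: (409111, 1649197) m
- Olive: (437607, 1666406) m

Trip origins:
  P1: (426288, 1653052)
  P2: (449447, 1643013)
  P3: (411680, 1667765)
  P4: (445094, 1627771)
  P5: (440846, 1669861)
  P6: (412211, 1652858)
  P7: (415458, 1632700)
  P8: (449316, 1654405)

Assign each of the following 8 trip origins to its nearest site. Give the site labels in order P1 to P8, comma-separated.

Cyan, Indigo, Green, Red, Olive, Amber, Red, Indigo

P1 → Cyan (d²=9275981.00)
P2 → Indigo (d²=354612625.00)
P3 → Green (d²=114467301.00)
P4 → Red (d²=549747785.00)
P5 → Olive (d²=22428146.00)
P6 → Amber (d²=23012921.00)
P7 → Red (d²=203776036.00)
P8 → Indigo (d²=218958778.00)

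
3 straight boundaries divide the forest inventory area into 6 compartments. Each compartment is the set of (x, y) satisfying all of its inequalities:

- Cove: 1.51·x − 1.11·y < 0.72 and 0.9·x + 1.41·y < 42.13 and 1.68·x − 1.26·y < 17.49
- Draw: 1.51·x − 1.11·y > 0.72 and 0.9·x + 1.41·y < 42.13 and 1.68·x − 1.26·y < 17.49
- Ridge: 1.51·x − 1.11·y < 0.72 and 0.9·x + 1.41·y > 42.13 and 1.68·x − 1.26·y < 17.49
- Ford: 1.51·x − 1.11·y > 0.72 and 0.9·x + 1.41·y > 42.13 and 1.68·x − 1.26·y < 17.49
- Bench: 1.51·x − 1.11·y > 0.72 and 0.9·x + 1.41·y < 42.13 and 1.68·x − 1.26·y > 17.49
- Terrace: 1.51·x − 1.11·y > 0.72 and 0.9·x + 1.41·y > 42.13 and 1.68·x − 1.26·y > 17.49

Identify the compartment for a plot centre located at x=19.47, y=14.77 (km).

Draw

1.51·19.47 − 1.11·14.77 = 13.005, which is > 0.72
0.9·19.47 + 1.41·14.77 = 38.349, which is < 42.13
1.68·19.47 − 1.26·14.77 = 14.099, which is < 17.49
This sign pattern matches Draw.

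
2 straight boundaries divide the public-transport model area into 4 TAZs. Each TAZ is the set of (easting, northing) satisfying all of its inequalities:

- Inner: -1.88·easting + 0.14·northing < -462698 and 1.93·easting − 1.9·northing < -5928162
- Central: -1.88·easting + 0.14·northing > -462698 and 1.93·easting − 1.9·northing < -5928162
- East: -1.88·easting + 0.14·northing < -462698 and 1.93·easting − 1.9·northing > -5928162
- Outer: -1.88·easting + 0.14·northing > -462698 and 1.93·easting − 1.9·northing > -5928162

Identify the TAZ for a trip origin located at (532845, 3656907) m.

East

-1.88·532845 + 0.14·3656907 = -489781.620, which is < -462698
1.93·532845 − 1.9·3656907 = -5919732.450, which is > -5928162
This sign pattern matches East.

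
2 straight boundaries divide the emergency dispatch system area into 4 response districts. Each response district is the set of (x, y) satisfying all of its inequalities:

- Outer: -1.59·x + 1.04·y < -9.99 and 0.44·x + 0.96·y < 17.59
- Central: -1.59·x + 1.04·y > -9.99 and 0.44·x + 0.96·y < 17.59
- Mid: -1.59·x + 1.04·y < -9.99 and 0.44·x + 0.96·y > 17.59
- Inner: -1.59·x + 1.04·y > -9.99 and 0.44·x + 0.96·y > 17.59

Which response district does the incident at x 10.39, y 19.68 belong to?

Inner

-1.59·10.39 + 1.04·19.68 = 3.947, which is > -9.99
0.44·10.39 + 0.96·19.68 = 23.464, which is > 17.59
This sign pattern matches Inner.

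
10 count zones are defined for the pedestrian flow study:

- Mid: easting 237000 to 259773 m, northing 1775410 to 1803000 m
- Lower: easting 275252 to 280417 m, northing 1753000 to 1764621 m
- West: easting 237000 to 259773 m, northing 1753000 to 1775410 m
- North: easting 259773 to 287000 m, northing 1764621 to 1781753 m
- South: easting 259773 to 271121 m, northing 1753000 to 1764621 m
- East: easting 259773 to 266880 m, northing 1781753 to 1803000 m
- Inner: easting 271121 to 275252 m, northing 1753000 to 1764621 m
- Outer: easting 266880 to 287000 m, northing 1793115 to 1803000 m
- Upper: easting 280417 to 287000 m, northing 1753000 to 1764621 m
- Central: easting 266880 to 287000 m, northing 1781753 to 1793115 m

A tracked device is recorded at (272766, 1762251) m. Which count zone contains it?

The point has easting = 272766 and northing = 1762251.
Only Inner satisfies 271121 ≤ easting ≤ 275252 and 1753000 ≤ northing ≤ 1764621.

Inner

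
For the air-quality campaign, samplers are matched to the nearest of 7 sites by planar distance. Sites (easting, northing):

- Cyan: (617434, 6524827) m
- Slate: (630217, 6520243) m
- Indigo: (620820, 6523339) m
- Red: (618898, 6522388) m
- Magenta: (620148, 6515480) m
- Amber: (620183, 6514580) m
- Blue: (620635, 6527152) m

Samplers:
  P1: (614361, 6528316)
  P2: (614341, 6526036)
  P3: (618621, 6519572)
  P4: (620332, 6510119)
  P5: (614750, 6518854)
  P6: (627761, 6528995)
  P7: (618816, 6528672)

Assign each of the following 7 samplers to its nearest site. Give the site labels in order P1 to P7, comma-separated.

P1 → Cyan (d²=21616450.00)
P2 → Cyan (d²=11028330.00)
P3 → Red (d²=8006585.00)
P4 → Amber (d²=19922722.00)
P5 → Red (d²=29695060.00)
P6 → Blue (d²=54176525.00)
P7 → Blue (d²=5619161.00)

Cyan, Cyan, Red, Amber, Red, Blue, Blue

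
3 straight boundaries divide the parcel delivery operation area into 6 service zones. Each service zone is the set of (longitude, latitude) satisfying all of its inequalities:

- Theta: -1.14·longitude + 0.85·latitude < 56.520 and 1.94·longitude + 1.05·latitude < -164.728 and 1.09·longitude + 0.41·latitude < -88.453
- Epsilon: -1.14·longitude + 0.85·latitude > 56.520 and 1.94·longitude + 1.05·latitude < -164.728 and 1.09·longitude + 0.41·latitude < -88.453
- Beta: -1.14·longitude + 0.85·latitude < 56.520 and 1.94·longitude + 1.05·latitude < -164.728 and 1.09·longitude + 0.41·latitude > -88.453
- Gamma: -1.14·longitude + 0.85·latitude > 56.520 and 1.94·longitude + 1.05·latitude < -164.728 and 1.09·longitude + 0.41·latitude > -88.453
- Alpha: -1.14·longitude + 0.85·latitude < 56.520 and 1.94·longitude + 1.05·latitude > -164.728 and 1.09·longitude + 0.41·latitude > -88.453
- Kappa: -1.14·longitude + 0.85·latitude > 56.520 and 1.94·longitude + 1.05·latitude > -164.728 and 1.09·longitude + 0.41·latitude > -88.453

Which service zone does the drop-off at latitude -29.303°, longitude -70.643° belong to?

-1.14·-70.643 + 0.85·-29.303 = 55.625, which is < 56.520
1.94·-70.643 + 1.05·-29.303 = -167.816, which is < -164.728
1.09·-70.643 + 0.41·-29.303 = -89.015, which is < -88.453
This sign pattern matches Theta.

Theta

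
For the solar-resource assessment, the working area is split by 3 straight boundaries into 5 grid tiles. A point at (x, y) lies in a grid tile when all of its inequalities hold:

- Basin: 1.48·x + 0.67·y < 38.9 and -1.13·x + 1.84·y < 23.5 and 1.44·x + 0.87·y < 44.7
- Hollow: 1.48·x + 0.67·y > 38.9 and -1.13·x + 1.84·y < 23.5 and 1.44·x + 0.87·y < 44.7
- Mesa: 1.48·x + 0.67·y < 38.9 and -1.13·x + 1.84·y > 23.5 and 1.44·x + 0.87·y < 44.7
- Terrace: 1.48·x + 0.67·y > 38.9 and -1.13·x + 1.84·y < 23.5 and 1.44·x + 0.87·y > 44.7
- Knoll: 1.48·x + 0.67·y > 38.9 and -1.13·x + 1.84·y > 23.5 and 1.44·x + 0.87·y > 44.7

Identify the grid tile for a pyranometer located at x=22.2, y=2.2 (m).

1.48·22.2 + 0.67·2.2 = 34.330, which is < 38.9
-1.13·22.2 + 1.84·2.2 = -21.038, which is < 23.5
1.44·22.2 + 0.87·2.2 = 33.882, which is < 44.7
This sign pattern matches Basin.

Basin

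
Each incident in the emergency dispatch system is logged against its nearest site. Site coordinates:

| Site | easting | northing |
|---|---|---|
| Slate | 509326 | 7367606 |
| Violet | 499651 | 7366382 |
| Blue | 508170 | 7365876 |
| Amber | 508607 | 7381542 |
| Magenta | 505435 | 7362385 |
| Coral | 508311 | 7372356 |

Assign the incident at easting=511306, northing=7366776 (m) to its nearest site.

Squared distances to each site:
Slate: 4609300.000; Violet: 135994261.000; Blue: 10644496.000; Amber: 225319357.000; Magenta: 53749522.000; Coral: 40106425.000.
Minimum at Slate.

Slate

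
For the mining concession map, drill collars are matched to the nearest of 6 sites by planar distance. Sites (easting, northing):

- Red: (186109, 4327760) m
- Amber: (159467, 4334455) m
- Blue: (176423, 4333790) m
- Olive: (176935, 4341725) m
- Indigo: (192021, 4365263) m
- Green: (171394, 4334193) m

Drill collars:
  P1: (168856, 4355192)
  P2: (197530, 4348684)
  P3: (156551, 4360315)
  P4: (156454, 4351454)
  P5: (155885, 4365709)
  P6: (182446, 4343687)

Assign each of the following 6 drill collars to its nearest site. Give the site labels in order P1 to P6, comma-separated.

Olive, Indigo, Amber, Amber, Amber, Olive

P1 → Olive (d²=246630330.00)
P2 → Indigo (d²=305212322.00)
P3 → Amber (d²=677242656.00)
P4 → Amber (d²=298044170.00)
P5 → Amber (d²=989643240.00)
P6 → Olive (d²=34220565.00)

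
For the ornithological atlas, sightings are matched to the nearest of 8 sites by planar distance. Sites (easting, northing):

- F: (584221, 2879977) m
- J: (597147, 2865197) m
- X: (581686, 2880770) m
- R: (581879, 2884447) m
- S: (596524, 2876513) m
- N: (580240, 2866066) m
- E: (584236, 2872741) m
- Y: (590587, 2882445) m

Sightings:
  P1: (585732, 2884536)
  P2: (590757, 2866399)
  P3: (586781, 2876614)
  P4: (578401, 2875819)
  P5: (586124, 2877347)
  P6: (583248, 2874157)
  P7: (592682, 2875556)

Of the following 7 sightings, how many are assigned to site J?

P1 → R
P2 → J
P3 → F
P4 → X
P5 → F
P6 → E
P7 → S
1 of the 7 goes to J.

1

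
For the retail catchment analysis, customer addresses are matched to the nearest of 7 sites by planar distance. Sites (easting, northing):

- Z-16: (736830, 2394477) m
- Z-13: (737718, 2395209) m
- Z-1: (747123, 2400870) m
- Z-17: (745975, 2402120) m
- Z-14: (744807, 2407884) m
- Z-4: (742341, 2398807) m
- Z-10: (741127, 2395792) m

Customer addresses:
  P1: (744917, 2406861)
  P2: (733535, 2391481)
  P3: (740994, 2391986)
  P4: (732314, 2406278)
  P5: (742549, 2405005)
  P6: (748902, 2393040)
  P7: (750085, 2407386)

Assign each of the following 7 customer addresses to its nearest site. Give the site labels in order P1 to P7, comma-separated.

Z-14, Z-16, Z-10, Z-13, Z-14, Z-1, Z-14

P1 → Z-14 (d²=1058629.00)
P2 → Z-16 (d²=19833041.00)
P3 → Z-10 (d²=14503325.00)
P4 → Z-13 (d²=151725977.00)
P5 → Z-14 (d²=13387205.00)
P6 → Z-1 (d²=64473741.00)
P7 → Z-14 (d²=28105288.00)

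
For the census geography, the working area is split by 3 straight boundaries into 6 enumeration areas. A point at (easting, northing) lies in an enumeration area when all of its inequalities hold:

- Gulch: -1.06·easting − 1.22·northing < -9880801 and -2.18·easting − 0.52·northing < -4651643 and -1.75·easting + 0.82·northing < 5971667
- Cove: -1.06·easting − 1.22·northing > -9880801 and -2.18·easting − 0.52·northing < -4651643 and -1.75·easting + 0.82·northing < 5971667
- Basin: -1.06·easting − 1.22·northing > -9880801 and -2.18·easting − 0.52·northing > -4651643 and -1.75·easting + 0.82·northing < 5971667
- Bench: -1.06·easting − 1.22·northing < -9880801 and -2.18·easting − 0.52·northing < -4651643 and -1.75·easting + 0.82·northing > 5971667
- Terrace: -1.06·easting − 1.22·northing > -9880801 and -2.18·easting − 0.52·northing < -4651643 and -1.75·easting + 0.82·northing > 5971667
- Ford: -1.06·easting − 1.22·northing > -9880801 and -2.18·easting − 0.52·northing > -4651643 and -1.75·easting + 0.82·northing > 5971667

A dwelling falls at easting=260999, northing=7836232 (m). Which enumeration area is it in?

-1.06·260999 − 1.22·7836232 = -9836861.980, which is > -9880801
-2.18·260999 − 0.52·7836232 = -4643818.460, which is > -4651643
-1.75·260999 + 0.82·7836232 = 5968961.990, which is < 5971667
This sign pattern matches Basin.

Basin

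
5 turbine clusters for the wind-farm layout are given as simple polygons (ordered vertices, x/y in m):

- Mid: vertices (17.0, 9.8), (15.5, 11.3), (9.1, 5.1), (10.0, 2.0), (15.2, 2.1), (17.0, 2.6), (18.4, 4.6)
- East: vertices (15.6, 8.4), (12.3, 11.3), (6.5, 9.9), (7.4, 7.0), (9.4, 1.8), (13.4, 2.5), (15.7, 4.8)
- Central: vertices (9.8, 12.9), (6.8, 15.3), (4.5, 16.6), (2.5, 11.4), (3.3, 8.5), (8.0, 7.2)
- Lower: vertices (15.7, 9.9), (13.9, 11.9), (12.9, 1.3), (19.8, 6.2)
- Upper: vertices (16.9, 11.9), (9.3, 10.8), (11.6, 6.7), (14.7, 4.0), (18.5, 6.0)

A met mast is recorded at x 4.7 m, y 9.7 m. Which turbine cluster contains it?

Central

Cast a ray rightward from (4.7, 9.7). For each polygon, the edges (by vertex number in listed order) whose endpoints lie on opposite sides of y = 9.7, where each meets that height, and whether that is right or left of the point:
Mid: 2–3 at x≈13.85 (right), 7–1 at x≈17.03 (right) → 2 crossings.
East: 1–2 at x≈14.12 (right), 3–4 at x≈6.56 (right) → 2 crossings.
Central: 4–5 at x≈2.97 (left), 6–1 at x≈8.79 (right) → 1 crossing.
Lower: 2–3 at x≈13.69 (right), 4–1 at x≈15.92 (right) → 2 crossings.
Upper: 2–3 at x≈9.92 (right), 5–1 at x≈17.50 (right) → 2 crossings.
Only Central has an odd count, so the point is inside Central.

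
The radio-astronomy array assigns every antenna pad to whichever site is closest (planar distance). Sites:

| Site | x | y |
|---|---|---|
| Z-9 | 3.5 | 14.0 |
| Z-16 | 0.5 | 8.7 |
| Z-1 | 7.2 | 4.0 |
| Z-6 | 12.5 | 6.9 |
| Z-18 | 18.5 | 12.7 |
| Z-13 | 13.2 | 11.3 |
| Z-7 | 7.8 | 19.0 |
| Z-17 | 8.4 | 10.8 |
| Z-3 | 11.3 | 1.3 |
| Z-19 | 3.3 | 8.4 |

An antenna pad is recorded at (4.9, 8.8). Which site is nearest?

Z-19

Squared distances to each site:
Z-9: 29.000; Z-16: 19.370; Z-1: 28.330; Z-6: 61.370; Z-18: 200.170; Z-13: 75.140; Z-7: 112.450; Z-17: 16.250; Z-3: 97.210; Z-19: 2.720.
Minimum at Z-19.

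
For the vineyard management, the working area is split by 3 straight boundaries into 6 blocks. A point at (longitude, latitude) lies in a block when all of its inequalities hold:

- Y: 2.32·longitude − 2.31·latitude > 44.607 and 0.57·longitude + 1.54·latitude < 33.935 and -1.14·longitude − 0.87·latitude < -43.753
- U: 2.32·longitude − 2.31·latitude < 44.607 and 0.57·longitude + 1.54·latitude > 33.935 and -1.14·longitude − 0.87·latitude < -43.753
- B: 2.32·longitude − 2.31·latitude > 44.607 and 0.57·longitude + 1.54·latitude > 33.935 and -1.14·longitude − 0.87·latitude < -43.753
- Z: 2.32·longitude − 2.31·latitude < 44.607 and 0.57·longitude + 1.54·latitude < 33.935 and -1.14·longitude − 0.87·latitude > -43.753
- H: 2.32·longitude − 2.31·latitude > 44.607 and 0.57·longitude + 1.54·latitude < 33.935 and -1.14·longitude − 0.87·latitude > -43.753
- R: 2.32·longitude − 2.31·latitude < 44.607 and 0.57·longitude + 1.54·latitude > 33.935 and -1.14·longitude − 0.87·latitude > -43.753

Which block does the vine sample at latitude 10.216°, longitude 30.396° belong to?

H

2.32·30.396 − 2.31·10.216 = 46.920, which is > 44.607
0.57·30.396 + 1.54·10.216 = 33.058, which is < 33.935
-1.14·30.396 − 0.87·10.216 = -43.539, which is > -43.753
This sign pattern matches H.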